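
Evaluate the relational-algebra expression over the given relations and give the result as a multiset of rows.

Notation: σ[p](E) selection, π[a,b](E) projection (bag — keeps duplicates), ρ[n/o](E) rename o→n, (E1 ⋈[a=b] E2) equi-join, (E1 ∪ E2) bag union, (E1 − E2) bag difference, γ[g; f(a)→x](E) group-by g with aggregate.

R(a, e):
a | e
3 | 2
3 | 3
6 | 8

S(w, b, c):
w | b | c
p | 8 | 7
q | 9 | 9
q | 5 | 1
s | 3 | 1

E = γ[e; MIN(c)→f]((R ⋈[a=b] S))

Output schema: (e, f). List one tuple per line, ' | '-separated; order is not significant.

Stepwise |·|:
  R → 3
  S → 4
  (R ⋈[a=b] S) → 2
  γ[e; MIN(c)→f]((R ⋈[a=b] S)) → 2

== RESULT ==
e | f
2 | 1
3 | 1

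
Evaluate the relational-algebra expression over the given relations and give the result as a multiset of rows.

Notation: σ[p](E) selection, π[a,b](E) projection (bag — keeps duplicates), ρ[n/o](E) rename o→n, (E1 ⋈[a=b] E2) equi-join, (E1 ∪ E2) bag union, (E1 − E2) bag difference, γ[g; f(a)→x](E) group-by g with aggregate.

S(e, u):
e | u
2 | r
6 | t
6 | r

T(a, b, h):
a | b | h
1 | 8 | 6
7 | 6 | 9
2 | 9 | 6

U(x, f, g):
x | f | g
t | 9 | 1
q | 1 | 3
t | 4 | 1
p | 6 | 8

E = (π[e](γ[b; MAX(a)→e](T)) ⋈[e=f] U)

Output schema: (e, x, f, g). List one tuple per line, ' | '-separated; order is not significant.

Row counts bottom-up:
  T → 3
  γ[b; MAX(a)→e](T) → 3
  π[e](γ[b; MAX(a)→e](T)) → 3
  U → 4
  (π[e](γ[b; MAX(a)→e](T)) ⋈[e=f] U) → 1

== RESULT ==
e | x | f | g
1 | q | 1 | 3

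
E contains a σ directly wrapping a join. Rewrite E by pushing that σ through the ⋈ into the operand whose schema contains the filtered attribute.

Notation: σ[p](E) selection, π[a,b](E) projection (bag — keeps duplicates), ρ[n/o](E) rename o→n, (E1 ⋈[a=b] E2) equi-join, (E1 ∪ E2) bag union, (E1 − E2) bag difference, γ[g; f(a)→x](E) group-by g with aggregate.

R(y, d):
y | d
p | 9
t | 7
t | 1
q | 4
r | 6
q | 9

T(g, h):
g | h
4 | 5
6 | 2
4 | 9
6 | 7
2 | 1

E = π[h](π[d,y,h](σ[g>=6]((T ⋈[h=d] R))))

σ filters on g, owned by the left side.
E' = π[h](π[d,y,h]((σ[g>=6](T) ⋈[h=d] R)))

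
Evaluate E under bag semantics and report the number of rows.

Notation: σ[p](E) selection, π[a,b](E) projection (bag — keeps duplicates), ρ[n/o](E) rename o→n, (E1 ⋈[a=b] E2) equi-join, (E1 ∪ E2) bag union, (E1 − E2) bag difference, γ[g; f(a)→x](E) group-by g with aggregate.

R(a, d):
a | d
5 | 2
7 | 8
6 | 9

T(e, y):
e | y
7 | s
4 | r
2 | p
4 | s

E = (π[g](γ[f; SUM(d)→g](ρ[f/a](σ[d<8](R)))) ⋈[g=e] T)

Subexpression sizes:
  R → 3
  σ[d<8](R) → 1
  ρ[f/a](σ[d<8](R)) → 1
  γ[f; SUM(d)→g](ρ[f/a](σ[d<8](R))) → 1
  π[g](γ[f; SUM(d)→g](ρ[f/a](σ[d<8](R)))) → 1
  T → 4
  (π[g](γ[f; SUM(d)→g](ρ[f/a](σ[d<8](R)))) ⋈[g=e] T) → 1

|E| = 1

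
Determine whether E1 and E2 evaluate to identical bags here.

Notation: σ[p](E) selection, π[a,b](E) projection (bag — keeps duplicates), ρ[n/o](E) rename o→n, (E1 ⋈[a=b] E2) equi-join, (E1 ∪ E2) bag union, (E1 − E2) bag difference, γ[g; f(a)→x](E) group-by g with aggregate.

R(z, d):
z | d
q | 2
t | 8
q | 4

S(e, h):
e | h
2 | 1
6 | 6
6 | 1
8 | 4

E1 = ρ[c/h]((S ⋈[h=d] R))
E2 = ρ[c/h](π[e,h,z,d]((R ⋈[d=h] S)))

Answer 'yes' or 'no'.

E1 subexpression sizes:
  S → 4
  R → 3
  (S ⋈[h=d] R) → 1
  ρ[c/h]((S ⋈[h=d] R)) → 1
E2 subexpression sizes:
  R → 3
  S → 4
  (R ⋈[d=h] S) → 1
  π[e,h,z,d]((R ⋈[d=h] S)) → 1
  ρ[c/h](π[e,h,z,d]((R ⋈[d=h] S))) → 1

E1 and E2 produce the same multiset:
e | c | z | d
8 | 4 | q | 4

yes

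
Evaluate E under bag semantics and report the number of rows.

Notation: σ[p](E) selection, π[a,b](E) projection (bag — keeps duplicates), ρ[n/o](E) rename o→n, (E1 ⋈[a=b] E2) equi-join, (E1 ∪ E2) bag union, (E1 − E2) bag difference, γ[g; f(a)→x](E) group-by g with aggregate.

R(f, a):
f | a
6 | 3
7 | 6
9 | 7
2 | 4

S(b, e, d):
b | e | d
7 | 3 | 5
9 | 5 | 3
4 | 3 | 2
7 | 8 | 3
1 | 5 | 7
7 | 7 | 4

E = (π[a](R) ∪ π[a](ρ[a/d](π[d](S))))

Stepwise |·|:
  R → 4
  π[a](R) → 4
  S → 6
  π[d](S) → 6
  ρ[a/d](π[d](S)) → 6
  π[a](ρ[a/d](π[d](S))) → 6
  (π[a](R) ∪ π[a](ρ[a/d](π[d](S)))) → 10

|E| = 10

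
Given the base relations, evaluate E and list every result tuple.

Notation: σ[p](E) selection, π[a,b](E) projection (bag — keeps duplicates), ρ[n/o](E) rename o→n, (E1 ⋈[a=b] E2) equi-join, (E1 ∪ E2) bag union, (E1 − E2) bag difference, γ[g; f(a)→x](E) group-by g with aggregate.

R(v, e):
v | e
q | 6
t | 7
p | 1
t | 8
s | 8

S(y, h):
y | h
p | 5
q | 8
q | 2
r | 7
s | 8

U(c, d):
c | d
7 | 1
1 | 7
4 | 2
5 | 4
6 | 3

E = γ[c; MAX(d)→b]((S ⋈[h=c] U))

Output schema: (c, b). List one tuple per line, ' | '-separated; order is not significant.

Per-node cardinality:
  S → 5
  U → 5
  (S ⋈[h=c] U) → 2
  γ[c; MAX(d)→b]((S ⋈[h=c] U)) → 2

== RESULT ==
c | b
5 | 4
7 | 1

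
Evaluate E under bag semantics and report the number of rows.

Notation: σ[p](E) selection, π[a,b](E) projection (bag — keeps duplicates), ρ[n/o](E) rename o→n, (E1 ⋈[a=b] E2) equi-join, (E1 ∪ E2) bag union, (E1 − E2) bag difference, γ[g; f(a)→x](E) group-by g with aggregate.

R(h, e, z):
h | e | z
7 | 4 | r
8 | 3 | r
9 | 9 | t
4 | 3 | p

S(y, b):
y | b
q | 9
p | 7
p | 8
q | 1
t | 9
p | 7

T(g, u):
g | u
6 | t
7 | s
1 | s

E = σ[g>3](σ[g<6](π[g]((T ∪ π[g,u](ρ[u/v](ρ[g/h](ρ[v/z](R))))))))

Row counts bottom-up:
  T → 3
  R → 4
  ρ[v/z](R) → 4
  ρ[g/h](ρ[v/z](R)) → 4
  ρ[u/v](ρ[g/h](ρ[v/z](R))) → 4
  π[g,u](ρ[u/v](ρ[g/h](ρ[v/z](R)))) → 4
  (T ∪ π[g,u](ρ[u/v](ρ[g/h](ρ[v/z](R))))) → 7
  π[g]((T ∪ π[g,u](ρ[u/v](ρ[g/h](ρ[v/z](R)))))) → 7
  σ[g<6](π[g]((T ∪ π[g,u](ρ[u/v](ρ[g/h](ρ[v/z](R))))))) → 2
  σ[g>3](σ[g<6](π[g]((T ∪ π[g,u](ρ[u/v](ρ[g/h](ρ[v/z](R)))))))) → 1

|E| = 1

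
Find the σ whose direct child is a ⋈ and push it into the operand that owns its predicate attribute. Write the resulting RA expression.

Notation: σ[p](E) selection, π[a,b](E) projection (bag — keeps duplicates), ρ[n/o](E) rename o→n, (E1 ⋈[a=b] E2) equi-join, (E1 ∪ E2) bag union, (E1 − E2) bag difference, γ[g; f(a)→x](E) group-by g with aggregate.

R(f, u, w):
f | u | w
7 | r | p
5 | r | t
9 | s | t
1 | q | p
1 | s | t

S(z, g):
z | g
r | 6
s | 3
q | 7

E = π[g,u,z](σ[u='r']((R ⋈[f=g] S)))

σ filters on u, owned by the left side.
E' = π[g,u,z]((σ[u='r'](R) ⋈[f=g] S))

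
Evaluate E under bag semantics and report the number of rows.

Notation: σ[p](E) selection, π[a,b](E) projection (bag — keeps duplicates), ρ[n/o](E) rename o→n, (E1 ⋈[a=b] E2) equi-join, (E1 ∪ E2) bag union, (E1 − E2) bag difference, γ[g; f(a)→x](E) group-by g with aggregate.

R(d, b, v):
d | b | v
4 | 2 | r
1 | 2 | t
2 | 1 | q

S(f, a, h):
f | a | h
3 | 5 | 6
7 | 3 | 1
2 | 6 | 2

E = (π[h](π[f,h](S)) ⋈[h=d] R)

Stepwise |·|:
  S → 3
  π[f,h](S) → 3
  π[h](π[f,h](S)) → 3
  R → 3
  (π[h](π[f,h](S)) ⋈[h=d] R) → 2

|E| = 2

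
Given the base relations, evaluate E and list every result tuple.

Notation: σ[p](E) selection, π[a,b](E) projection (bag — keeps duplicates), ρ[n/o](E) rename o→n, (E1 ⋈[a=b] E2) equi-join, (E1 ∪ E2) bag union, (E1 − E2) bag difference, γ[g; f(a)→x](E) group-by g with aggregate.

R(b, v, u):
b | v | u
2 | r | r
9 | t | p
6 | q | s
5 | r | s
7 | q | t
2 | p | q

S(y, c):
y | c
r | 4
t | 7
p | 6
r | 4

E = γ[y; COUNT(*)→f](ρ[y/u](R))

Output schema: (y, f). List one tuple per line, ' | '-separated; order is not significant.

Per-node cardinality:
  R → 6
  ρ[y/u](R) → 6
  γ[y; COUNT(*)→f](ρ[y/u](R)) → 5

== RESULT ==
y | f
p | 1
q | 1
r | 1
s | 2
t | 1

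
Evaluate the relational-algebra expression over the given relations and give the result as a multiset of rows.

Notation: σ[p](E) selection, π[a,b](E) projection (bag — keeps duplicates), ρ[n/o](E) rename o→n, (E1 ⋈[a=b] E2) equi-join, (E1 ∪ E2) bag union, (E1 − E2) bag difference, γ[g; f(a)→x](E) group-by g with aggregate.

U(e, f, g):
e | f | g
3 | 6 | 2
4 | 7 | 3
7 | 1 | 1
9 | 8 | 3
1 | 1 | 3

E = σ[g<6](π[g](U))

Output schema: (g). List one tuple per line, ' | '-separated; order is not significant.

Stepwise |·|:
  U → 5
  π[g](U) → 5
  σ[g<6](π[g](U)) → 5

== RESULT ==
g
1
2
3
3
3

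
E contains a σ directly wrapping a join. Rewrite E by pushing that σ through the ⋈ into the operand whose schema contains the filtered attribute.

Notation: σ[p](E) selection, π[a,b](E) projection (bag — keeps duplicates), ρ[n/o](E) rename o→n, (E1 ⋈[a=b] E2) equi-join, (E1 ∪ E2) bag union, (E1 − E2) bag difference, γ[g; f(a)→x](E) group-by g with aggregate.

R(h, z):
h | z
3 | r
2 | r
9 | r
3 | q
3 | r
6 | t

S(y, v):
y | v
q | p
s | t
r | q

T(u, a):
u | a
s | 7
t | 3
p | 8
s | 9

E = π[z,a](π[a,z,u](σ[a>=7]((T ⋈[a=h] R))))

σ filters on a, owned by the left side.
E' = π[z,a](π[a,z,u]((σ[a>=7](T) ⋈[a=h] R)))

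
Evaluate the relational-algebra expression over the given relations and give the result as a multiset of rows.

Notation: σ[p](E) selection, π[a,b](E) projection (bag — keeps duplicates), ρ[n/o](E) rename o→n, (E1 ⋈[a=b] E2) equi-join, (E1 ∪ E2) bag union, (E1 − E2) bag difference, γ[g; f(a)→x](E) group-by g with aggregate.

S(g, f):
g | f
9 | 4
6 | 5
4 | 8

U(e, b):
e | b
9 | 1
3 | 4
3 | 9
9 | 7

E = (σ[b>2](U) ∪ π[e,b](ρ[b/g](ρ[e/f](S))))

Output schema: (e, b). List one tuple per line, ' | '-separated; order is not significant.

Subexpression sizes:
  U → 4
  σ[b>2](U) → 3
  S → 3
  ρ[e/f](S) → 3
  ρ[b/g](ρ[e/f](S)) → 3
  π[e,b](ρ[b/g](ρ[e/f](S))) → 3
  (σ[b>2](U) ∪ π[e,b](ρ[b/g](ρ[e/f](S)))) → 6

== RESULT ==
e | b
3 | 4
3 | 9
4 | 9
5 | 6
8 | 4
9 | 7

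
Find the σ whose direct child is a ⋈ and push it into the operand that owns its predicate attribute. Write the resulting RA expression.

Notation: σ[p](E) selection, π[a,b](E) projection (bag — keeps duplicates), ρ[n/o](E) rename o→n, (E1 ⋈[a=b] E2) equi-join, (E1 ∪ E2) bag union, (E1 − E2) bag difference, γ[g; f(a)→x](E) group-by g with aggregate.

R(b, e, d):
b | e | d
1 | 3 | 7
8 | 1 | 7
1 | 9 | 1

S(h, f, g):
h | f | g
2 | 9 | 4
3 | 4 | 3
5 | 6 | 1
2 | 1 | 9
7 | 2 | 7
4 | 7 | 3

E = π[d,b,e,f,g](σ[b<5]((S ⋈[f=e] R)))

σ filters on b, owned by the right side.
E' = π[d,b,e,f,g]((S ⋈[f=e] σ[b<5](R)))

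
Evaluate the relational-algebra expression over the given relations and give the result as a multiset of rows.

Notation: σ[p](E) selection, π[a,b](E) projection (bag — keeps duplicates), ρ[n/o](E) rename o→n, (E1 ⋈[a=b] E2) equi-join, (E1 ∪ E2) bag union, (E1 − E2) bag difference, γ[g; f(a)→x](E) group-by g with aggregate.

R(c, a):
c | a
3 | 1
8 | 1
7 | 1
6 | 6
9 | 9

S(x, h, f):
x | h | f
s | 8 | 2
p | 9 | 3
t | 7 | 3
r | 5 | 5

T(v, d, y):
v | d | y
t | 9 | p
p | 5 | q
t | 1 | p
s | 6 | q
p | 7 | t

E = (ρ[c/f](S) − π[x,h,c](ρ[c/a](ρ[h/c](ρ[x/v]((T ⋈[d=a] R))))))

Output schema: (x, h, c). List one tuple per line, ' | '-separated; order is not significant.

Per-node cardinality:
  S → 4
  ρ[c/f](S) → 4
  T → 5
  R → 5
  (T ⋈[d=a] R) → 5
  ρ[x/v]((T ⋈[d=a] R)) → 5
  ρ[h/c](ρ[x/v]((T ⋈[d=a] R))) → 5
  ρ[c/a](ρ[h/c](ρ[x/v]((T ⋈[d=a] R)))) → 5
  π[x,h,c](ρ[c/a](ρ[h/c](ρ[x/v]((T ⋈[d=a] R))))) → 5
  (ρ[c/f](S) − π[x,h,c](ρ[c/a](ρ[h/c](ρ[x/v]((T ⋈[d=a] R)))))) → 4

== RESULT ==
x | h | c
p | 9 | 3
r | 5 | 5
s | 8 | 2
t | 7 | 3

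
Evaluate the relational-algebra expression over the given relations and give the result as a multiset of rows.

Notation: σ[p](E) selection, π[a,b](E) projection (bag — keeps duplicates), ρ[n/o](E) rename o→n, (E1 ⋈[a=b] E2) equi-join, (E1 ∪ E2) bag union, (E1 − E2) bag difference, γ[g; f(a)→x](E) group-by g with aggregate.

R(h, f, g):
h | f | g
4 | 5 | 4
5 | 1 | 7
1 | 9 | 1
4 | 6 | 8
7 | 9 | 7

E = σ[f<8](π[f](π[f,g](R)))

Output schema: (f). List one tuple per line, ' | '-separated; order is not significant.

Per-node cardinality:
  R → 5
  π[f,g](R) → 5
  π[f](π[f,g](R)) → 5
  σ[f<8](π[f](π[f,g](R))) → 3

== RESULT ==
f
1
5
6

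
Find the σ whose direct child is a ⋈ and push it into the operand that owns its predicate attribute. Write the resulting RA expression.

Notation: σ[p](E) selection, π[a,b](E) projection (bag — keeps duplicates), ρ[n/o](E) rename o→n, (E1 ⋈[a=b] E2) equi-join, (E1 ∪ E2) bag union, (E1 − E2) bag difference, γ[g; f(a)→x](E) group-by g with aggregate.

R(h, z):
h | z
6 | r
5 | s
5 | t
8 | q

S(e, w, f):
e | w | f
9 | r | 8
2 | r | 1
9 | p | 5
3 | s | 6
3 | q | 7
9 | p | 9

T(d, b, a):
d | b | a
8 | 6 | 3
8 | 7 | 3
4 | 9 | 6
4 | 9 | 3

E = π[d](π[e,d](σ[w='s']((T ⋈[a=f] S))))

σ filters on w, owned by the right side.
E' = π[d](π[e,d]((T ⋈[a=f] σ[w='s'](S))))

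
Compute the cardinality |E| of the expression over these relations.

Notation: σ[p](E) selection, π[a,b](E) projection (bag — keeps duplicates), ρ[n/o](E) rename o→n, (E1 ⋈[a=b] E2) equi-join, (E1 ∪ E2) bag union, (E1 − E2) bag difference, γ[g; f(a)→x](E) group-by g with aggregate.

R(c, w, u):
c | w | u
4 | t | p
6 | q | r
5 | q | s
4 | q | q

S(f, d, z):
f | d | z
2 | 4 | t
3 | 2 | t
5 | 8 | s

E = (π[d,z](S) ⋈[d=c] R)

Subexpression sizes:
  S → 3
  π[d,z](S) → 3
  R → 4
  (π[d,z](S) ⋈[d=c] R) → 2

|E| = 2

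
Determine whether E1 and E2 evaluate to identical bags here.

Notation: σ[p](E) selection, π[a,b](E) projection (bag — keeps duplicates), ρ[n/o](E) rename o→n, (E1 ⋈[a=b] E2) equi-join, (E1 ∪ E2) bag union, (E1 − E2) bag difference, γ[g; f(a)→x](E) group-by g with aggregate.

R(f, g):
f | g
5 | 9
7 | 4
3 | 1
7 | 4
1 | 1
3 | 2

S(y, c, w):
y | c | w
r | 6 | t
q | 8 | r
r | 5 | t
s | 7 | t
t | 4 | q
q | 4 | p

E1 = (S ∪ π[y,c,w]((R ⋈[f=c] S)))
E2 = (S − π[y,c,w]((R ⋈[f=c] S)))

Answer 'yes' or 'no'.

E1 per-node cardinality:
  S → 6
  R → 6
  S → 6
  (R ⋈[f=c] S) → 3
  π[y,c,w]((R ⋈[f=c] S)) → 3
  (S ∪ π[y,c,w]((R ⋈[f=c] S))) → 9
E2 per-node cardinality:
  S → 6
  R → 6
  S → 6
  (R ⋈[f=c] S) → 3
  π[y,c,w]((R ⋈[f=c] S)) → 3
  (S − π[y,c,w]((R ⋈[f=c] S))) → 4

E1 result:
y | c | w
q | 4 | p
q | 8 | r
r | 5 | t
r | 5 | t
r | 6 | t
s | 7 | t
s | 7 | t
s | 7 | t
t | 4 | q
E2 result:
y | c | w
q | 4 | p
q | 8 | r
r | 6 | t
t | 4 | q
Witness: ('r', 5, 't') appears 2× in E1 but 0× in E2.

no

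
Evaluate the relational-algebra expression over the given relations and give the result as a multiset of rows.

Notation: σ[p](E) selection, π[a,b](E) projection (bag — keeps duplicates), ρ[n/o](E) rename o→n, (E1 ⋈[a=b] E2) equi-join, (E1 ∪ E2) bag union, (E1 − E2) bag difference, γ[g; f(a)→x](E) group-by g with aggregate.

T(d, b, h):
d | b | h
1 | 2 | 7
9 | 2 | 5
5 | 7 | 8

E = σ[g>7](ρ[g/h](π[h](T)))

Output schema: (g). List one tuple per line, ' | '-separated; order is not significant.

Subexpression sizes:
  T → 3
  π[h](T) → 3
  ρ[g/h](π[h](T)) → 3
  σ[g>7](ρ[g/h](π[h](T))) → 1

== RESULT ==
g
8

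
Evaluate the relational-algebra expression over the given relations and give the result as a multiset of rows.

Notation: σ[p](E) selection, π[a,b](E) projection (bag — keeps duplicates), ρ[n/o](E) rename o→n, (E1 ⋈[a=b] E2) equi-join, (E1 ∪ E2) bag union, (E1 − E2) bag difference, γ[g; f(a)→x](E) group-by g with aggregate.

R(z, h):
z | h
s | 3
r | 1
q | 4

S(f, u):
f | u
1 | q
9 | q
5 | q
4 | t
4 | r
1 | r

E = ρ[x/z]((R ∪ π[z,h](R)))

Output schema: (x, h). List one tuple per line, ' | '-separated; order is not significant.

Row counts bottom-up:
  R → 3
  R → 3
  π[z,h](R) → 3
  (R ∪ π[z,h](R)) → 6
  ρ[x/z]((R ∪ π[z,h](R))) → 6

== RESULT ==
x | h
q | 4
q | 4
r | 1
r | 1
s | 3
s | 3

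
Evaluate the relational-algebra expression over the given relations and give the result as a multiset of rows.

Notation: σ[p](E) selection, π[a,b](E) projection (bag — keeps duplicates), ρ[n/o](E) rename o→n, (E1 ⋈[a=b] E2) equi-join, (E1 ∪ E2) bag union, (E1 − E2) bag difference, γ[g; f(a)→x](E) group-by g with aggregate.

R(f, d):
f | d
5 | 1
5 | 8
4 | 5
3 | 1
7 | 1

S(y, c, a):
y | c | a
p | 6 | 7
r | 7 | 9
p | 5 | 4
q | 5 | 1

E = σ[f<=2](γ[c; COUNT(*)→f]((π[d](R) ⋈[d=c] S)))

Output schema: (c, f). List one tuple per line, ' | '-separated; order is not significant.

Subexpression sizes:
  R → 5
  π[d](R) → 5
  S → 4
  (π[d](R) ⋈[d=c] S) → 2
  γ[c; COUNT(*)→f]((π[d](R) ⋈[d=c] S)) → 1
  σ[f<=2](γ[c; COUNT(*)→f]((π[d](R) ⋈[d=c] S))) → 1

== RESULT ==
c | f
5 | 2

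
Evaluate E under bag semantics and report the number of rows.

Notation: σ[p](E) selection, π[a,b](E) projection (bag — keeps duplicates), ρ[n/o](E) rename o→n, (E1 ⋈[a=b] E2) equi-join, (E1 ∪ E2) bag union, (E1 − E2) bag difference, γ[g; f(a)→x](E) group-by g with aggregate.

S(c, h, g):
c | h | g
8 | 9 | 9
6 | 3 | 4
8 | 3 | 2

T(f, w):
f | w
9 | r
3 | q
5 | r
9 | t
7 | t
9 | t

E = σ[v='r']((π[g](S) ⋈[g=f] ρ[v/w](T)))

Stepwise |·|:
  S → 3
  π[g](S) → 3
  T → 6
  ρ[v/w](T) → 6
  (π[g](S) ⋈[g=f] ρ[v/w](T)) → 3
  σ[v='r']((π[g](S) ⋈[g=f] ρ[v/w](T))) → 1

|E| = 1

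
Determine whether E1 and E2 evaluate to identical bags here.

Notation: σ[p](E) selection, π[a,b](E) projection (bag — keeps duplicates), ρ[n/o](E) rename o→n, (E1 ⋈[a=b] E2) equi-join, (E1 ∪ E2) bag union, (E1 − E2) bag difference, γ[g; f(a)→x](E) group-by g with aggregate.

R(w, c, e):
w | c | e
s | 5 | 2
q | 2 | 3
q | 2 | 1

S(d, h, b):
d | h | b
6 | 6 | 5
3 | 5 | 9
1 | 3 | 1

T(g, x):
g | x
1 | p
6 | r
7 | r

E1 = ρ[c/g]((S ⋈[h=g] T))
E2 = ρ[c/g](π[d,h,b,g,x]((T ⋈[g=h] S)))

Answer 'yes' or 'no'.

E1 per-node cardinality:
  S → 3
  T → 3
  (S ⋈[h=g] T) → 1
  ρ[c/g]((S ⋈[h=g] T)) → 1
E2 per-node cardinality:
  T → 3
  S → 3
  (T ⋈[g=h] S) → 1
  π[d,h,b,g,x]((T ⋈[g=h] S)) → 1
  ρ[c/g](π[d,h,b,g,x]((T ⋈[g=h] S))) → 1

E1 and E2 produce the same multiset:
d | h | b | c | x
6 | 6 | 5 | 6 | r

yes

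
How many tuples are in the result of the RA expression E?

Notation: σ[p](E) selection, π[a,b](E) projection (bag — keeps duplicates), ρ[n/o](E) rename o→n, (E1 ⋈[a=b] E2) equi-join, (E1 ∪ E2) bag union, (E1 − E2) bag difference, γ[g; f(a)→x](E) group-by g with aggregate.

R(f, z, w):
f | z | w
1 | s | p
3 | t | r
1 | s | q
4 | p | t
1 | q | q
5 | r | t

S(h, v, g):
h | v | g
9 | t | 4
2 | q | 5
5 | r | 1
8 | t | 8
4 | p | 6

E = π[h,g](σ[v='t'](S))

Stepwise |·|:
  S → 5
  σ[v='t'](S) → 2
  π[h,g](σ[v='t'](S)) → 2

|E| = 2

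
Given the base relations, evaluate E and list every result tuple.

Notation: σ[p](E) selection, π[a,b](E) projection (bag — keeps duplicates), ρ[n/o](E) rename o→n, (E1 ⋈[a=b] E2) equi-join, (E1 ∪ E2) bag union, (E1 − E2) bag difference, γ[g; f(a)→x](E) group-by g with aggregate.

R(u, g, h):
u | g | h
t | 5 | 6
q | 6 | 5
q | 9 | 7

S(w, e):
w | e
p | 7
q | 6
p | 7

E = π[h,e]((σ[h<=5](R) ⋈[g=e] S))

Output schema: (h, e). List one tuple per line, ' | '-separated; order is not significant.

Stepwise |·|:
  R → 3
  σ[h<=5](R) → 1
  S → 3
  (σ[h<=5](R) ⋈[g=e] S) → 1
  π[h,e]((σ[h<=5](R) ⋈[g=e] S)) → 1

== RESULT ==
h | e
5 | 6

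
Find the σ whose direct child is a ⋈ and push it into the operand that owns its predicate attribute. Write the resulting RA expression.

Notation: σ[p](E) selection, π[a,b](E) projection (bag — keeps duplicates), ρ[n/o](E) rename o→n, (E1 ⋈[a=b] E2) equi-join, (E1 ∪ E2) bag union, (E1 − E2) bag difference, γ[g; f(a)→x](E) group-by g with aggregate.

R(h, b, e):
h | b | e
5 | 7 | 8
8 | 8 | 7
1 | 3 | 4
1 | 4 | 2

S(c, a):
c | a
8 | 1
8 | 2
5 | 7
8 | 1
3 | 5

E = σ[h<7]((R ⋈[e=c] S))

σ filters on h, owned by the left side.
E' = (σ[h<7](R) ⋈[e=c] S)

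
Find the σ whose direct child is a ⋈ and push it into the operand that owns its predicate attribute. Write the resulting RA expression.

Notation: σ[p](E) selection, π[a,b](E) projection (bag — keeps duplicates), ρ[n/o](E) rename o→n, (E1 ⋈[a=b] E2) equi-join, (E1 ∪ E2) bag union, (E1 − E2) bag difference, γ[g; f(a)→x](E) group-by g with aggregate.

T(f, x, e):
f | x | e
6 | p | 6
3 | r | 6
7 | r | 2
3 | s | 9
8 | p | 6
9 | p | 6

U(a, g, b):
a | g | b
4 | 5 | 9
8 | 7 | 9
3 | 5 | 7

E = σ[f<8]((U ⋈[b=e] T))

σ filters on f, owned by the right side.
E' = (U ⋈[b=e] σ[f<8](T))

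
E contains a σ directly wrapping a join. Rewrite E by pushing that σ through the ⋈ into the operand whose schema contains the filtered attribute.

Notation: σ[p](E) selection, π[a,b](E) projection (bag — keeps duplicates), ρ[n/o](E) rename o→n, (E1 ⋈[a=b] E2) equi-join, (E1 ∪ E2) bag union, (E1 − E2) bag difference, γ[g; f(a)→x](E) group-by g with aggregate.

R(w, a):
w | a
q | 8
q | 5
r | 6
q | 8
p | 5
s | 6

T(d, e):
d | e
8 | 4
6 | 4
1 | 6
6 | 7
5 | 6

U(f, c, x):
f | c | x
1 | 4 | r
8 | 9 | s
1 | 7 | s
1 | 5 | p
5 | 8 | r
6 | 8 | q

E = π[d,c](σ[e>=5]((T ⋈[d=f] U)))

σ filters on e, owned by the left side.
E' = π[d,c]((σ[e>=5](T) ⋈[d=f] U))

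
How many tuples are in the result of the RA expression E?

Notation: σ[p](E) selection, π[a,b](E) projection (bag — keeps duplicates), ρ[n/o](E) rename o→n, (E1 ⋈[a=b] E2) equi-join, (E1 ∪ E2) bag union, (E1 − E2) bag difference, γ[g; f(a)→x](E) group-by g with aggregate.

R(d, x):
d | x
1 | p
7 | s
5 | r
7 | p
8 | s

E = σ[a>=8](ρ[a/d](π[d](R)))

Row counts bottom-up:
  R → 5
  π[d](R) → 5
  ρ[a/d](π[d](R)) → 5
  σ[a>=8](ρ[a/d](π[d](R))) → 1

|E| = 1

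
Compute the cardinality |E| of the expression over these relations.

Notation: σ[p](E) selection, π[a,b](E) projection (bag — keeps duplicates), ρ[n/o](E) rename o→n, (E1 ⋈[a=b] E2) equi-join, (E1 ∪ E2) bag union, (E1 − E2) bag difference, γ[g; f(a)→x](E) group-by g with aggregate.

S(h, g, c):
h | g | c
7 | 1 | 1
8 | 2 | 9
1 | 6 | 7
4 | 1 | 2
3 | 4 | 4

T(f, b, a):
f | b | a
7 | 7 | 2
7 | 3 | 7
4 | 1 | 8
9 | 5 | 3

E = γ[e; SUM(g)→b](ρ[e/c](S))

Per-node cardinality:
  S → 5
  ρ[e/c](S) → 5
  γ[e; SUM(g)→b](ρ[e/c](S)) → 5

|E| = 5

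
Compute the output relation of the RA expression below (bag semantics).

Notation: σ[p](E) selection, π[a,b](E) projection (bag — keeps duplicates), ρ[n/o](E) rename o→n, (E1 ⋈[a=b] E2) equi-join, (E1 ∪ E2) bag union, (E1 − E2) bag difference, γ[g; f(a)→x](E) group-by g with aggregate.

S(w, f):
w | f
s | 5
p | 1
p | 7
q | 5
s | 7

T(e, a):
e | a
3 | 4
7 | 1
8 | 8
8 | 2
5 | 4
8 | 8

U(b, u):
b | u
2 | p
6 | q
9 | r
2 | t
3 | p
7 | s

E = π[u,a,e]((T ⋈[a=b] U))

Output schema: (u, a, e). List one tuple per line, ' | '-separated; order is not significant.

Stepwise |·|:
  T → 6
  U → 6
  (T ⋈[a=b] U) → 2
  π[u,a,e]((T ⋈[a=b] U)) → 2

== RESULT ==
u | a | e
p | 2 | 8
t | 2 | 8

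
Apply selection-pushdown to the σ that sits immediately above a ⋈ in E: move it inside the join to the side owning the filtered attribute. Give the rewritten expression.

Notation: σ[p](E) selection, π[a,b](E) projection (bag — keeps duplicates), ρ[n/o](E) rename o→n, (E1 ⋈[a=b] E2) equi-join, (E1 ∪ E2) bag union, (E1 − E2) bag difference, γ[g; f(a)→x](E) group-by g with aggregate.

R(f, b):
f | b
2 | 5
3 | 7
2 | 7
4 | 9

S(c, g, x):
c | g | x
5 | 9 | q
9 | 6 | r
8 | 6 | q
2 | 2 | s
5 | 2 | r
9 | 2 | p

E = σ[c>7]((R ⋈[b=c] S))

σ filters on c, owned by the right side.
E' = (R ⋈[b=c] σ[c>7](S))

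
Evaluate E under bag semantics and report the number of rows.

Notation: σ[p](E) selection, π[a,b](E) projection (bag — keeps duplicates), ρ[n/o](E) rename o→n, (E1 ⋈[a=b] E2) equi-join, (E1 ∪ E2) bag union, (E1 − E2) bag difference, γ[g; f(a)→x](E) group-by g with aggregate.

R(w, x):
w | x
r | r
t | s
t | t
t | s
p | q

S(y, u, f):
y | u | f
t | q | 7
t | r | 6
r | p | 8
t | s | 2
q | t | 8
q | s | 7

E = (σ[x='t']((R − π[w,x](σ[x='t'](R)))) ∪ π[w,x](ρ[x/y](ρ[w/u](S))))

Per-node cardinality:
  R → 5
  R → 5
  σ[x='t'](R) → 1
  π[w,x](σ[x='t'](R)) → 1
  (R − π[w,x](σ[x='t'](R))) → 4
  σ[x='t']((R − π[w,x](σ[x='t'](R)))) → 0
  S → 6
  ρ[w/u](S) → 6
  ρ[x/y](ρ[w/u](S)) → 6
  π[w,x](ρ[x/y](ρ[w/u](S))) → 6
  (σ[x='t']((R − π[w,x](σ[x='t'](R)))) ∪ π[w,x](ρ[x/y](ρ[w/u](S)))) → 6

|E| = 6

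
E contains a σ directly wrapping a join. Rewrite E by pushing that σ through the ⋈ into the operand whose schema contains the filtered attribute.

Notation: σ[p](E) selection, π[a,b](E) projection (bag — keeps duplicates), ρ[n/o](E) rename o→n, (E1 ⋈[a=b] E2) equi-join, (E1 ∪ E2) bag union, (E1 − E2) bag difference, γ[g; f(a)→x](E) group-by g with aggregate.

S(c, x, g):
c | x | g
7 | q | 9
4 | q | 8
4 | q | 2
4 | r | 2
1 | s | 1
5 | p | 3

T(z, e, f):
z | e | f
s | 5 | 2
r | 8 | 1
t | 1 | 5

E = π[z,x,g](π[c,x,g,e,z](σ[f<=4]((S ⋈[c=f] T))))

σ filters on f, owned by the right side.
E' = π[z,x,g](π[c,x,g,e,z]((S ⋈[c=f] σ[f<=4](T))))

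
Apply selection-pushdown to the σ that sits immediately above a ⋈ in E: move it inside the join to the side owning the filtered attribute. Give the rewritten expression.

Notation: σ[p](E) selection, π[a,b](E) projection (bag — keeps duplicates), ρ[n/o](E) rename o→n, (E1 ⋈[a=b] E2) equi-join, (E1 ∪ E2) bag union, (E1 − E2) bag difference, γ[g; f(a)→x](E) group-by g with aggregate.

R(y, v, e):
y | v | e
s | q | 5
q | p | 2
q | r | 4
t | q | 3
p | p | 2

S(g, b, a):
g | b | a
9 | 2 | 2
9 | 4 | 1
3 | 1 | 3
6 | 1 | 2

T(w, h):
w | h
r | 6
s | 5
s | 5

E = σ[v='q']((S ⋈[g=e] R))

σ filters on v, owned by the right side.
E' = (S ⋈[g=e] σ[v='q'](R))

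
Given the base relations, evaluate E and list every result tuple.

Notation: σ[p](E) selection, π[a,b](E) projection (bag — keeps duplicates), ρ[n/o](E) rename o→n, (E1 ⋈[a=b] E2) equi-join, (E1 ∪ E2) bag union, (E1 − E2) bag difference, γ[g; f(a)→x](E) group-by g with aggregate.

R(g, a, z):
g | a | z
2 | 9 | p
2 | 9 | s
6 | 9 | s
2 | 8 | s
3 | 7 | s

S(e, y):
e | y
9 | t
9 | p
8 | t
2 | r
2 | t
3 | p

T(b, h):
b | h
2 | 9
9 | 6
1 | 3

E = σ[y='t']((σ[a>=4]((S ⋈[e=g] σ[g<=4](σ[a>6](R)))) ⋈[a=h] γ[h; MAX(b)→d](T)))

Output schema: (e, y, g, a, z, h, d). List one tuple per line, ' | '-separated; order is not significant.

Subexpression sizes:
  S → 6
  R → 5
  σ[a>6](R) → 5
  σ[g<=4](σ[a>6](R)) → 4
  (S ⋈[e=g] σ[g<=4](σ[a>6](R))) → 7
  σ[a>=4]((S ⋈[e=g] σ[g<=4](σ[a>6](R)))) → 7
  T → 3
  γ[h; MAX(b)→d](T) → 3
  (σ[a>=4]((S ⋈[e=g] σ[g<=4](σ[a>6](R)))) ⋈[a=h] γ[h; MAX(b)→d](T)) → 4
  σ[y='t']((σ[a>=4]((S ⋈[e=g] σ[g<=4](σ[a>6](R)))) ⋈[a=h] γ[h; MAX(b)→d](T))) → 2

== RESULT ==
e | y | g | a | z | h | d
2 | t | 2 | 9 | p | 9 | 2
2 | t | 2 | 9 | s | 9 | 2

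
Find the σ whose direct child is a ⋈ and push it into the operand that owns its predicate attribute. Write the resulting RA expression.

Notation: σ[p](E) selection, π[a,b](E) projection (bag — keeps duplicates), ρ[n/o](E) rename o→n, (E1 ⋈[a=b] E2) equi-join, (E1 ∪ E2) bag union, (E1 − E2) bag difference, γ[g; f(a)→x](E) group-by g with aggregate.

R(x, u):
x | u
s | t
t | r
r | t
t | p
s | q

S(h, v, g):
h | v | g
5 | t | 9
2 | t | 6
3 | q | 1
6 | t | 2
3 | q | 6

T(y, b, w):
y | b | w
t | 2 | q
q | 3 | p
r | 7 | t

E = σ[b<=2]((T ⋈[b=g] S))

σ filters on b, owned by the left side.
E' = (σ[b<=2](T) ⋈[b=g] S)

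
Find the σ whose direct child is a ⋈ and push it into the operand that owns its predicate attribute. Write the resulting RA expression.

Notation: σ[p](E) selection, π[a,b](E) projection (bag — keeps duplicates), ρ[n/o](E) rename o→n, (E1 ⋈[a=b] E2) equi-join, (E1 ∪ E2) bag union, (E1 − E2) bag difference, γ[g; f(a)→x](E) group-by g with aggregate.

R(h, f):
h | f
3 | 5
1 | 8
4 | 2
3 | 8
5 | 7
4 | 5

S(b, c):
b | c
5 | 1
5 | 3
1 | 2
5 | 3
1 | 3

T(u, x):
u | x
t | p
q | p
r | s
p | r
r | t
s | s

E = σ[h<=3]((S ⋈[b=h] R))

σ filters on h, owned by the right side.
E' = (S ⋈[b=h] σ[h<=3](R))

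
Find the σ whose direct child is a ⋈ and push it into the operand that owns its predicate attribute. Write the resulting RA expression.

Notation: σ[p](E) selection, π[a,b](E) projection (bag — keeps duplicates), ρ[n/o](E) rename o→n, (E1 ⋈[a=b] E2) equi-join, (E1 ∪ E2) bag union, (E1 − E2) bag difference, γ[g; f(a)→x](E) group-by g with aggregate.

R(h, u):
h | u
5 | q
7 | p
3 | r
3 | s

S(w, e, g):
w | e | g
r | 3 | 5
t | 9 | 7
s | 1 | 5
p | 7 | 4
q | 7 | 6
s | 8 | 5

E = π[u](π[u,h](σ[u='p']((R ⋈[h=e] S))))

σ filters on u, owned by the left side.
E' = π[u](π[u,h]((σ[u='p'](R) ⋈[h=e] S)))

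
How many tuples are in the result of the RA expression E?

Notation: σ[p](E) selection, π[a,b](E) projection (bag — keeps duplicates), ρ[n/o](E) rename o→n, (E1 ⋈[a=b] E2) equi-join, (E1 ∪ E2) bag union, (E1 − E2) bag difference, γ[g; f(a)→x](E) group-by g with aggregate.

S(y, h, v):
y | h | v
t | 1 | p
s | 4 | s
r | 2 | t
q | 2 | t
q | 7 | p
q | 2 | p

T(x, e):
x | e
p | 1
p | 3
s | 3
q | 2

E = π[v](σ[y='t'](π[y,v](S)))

Subexpression sizes:
  S → 6
  π[y,v](S) → 6
  σ[y='t'](π[y,v](S)) → 1
  π[v](σ[y='t'](π[y,v](S))) → 1

|E| = 1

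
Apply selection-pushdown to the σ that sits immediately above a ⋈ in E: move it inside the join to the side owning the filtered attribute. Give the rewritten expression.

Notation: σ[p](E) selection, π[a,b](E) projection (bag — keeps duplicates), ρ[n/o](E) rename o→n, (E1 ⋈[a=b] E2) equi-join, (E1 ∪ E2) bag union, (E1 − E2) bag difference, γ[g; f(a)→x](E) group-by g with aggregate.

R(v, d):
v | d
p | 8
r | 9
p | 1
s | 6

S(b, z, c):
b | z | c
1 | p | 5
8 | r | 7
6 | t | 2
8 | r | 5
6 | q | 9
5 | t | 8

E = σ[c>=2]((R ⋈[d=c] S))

σ filters on c, owned by the right side.
E' = (R ⋈[d=c] σ[c>=2](S))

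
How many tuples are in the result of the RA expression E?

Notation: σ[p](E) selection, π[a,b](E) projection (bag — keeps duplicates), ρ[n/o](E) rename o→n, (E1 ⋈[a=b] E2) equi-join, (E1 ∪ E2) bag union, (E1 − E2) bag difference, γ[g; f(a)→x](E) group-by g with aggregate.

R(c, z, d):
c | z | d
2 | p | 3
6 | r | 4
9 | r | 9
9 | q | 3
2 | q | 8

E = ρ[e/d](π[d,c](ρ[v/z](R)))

Subexpression sizes:
  R → 5
  ρ[v/z](R) → 5
  π[d,c](ρ[v/z](R)) → 5
  ρ[e/d](π[d,c](ρ[v/z](R))) → 5

|E| = 5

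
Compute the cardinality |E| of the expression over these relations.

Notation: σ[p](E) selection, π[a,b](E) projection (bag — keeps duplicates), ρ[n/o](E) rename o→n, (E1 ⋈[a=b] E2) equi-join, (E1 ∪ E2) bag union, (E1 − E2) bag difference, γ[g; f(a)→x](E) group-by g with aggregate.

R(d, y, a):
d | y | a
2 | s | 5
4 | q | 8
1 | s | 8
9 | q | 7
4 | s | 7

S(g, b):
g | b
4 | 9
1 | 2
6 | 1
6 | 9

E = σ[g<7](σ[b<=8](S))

Per-node cardinality:
  S → 4
  σ[b<=8](S) → 2
  σ[g<7](σ[b<=8](S)) → 2

|E| = 2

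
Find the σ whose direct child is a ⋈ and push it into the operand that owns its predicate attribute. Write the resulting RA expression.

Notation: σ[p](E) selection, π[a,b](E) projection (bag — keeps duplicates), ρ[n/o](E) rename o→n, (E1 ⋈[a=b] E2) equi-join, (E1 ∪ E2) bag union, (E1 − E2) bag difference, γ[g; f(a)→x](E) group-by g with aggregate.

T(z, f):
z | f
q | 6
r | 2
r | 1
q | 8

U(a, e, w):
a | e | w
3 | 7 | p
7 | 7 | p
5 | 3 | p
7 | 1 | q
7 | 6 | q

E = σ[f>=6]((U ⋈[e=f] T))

σ filters on f, owned by the right side.
E' = (U ⋈[e=f] σ[f>=6](T))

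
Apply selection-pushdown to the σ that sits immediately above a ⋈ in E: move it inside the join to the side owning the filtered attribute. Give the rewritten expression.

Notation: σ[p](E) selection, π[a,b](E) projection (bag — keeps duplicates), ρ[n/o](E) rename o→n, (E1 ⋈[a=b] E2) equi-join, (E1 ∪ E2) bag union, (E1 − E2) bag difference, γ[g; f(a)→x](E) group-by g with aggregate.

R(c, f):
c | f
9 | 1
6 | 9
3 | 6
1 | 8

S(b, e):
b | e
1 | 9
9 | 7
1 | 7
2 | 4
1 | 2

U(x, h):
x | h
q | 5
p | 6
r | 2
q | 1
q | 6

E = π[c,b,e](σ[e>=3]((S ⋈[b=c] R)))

σ filters on e, owned by the left side.
E' = π[c,b,e]((σ[e>=3](S) ⋈[b=c] R))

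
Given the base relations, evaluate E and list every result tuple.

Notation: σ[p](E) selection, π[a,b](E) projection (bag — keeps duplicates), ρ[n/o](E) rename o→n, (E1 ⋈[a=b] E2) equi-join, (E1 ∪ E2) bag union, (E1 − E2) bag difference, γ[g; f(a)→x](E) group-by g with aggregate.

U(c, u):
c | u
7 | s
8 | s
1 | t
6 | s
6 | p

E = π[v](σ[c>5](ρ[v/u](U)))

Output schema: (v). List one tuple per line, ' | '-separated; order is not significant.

Per-node cardinality:
  U → 5
  ρ[v/u](U) → 5
  σ[c>5](ρ[v/u](U)) → 4
  π[v](σ[c>5](ρ[v/u](U))) → 4

== RESULT ==
v
p
s
s
s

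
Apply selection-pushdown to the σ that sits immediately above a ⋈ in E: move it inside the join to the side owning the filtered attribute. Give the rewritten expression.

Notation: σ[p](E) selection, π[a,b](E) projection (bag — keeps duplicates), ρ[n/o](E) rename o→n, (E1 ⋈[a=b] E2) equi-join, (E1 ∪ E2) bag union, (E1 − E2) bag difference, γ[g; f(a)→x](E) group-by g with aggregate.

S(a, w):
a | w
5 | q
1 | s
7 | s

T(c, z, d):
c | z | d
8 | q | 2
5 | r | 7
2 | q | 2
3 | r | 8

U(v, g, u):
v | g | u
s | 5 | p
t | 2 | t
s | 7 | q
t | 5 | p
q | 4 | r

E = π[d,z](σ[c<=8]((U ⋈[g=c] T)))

σ filters on c, owned by the right side.
E' = π[d,z]((U ⋈[g=c] σ[c<=8](T)))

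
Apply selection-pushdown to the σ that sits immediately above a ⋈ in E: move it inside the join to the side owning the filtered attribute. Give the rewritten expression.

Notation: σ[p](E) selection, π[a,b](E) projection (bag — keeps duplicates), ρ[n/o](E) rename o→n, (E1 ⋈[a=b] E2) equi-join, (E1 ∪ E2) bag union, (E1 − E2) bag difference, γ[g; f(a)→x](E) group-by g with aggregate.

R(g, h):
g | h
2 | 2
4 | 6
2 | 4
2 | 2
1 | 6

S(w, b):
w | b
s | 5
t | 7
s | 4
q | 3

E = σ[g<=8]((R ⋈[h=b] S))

σ filters on g, owned by the left side.
E' = (σ[g<=8](R) ⋈[h=b] S)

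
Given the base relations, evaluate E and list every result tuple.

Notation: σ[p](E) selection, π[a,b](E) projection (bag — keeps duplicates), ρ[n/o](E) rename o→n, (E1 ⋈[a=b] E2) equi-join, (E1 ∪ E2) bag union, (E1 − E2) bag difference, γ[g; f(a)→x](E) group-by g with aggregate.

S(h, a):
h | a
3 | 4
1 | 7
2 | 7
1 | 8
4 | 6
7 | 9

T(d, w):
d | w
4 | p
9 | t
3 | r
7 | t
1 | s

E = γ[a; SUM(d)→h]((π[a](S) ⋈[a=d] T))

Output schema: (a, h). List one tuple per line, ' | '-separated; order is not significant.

Subexpression sizes:
  S → 6
  π[a](S) → 6
  T → 5
  (π[a](S) ⋈[a=d] T) → 4
  γ[a; SUM(d)→h]((π[a](S) ⋈[a=d] T)) → 3

== RESULT ==
a | h
4 | 4
7 | 14
9 | 9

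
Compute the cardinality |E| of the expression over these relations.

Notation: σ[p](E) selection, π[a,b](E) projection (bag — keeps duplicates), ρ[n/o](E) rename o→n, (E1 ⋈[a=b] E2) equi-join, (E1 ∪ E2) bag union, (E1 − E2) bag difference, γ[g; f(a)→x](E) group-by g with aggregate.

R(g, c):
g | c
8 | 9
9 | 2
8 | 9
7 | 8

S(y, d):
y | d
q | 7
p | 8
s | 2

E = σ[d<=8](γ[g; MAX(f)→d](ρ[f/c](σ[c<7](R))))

Stepwise |·|:
  R → 4
  σ[c<7](R) → 1
  ρ[f/c](σ[c<7](R)) → 1
  γ[g; MAX(f)→d](ρ[f/c](σ[c<7](R))) → 1
  σ[d<=8](γ[g; MAX(f)→d](ρ[f/c](σ[c<7](R)))) → 1

|E| = 1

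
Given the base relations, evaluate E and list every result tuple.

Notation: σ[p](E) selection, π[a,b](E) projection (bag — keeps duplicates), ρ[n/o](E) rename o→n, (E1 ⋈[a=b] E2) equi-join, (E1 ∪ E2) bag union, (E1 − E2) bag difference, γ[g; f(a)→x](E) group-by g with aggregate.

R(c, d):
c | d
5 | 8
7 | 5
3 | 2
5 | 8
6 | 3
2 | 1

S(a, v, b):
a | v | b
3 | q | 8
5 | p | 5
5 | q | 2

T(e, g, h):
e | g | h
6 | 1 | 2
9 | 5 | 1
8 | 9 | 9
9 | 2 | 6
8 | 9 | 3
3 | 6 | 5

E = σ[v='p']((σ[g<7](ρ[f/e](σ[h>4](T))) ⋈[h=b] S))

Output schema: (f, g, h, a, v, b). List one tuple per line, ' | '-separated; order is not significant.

Subexpression sizes:
  T → 6
  σ[h>4](T) → 3
  ρ[f/e](σ[h>4](T)) → 3
  σ[g<7](ρ[f/e](σ[h>4](T))) → 2
  S → 3
  (σ[g<7](ρ[f/e](σ[h>4](T))) ⋈[h=b] S) → 1
  σ[v='p']((σ[g<7](ρ[f/e](σ[h>4](T))) ⋈[h=b] S)) → 1

== RESULT ==
f | g | h | a | v | b
3 | 6 | 5 | 5 | p | 5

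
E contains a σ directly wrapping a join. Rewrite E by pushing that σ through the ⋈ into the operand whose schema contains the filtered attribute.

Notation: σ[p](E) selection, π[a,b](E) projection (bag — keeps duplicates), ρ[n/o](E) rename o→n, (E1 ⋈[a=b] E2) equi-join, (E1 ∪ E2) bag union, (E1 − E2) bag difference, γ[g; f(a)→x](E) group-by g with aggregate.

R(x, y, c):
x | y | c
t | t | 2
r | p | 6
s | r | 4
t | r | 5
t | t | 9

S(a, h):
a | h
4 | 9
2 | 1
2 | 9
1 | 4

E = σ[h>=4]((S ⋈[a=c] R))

σ filters on h, owned by the left side.
E' = (σ[h>=4](S) ⋈[a=c] R)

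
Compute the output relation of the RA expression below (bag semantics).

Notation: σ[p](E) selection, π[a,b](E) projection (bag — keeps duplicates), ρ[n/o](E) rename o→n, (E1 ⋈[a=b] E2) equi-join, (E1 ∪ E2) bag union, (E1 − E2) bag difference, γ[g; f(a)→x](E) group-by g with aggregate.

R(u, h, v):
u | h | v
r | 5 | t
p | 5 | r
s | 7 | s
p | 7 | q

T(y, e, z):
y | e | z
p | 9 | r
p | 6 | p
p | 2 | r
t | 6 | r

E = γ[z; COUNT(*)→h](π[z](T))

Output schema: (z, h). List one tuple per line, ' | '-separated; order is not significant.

Subexpression sizes:
  T → 4
  π[z](T) → 4
  γ[z; COUNT(*)→h](π[z](T)) → 2

== RESULT ==
z | h
p | 1
r | 3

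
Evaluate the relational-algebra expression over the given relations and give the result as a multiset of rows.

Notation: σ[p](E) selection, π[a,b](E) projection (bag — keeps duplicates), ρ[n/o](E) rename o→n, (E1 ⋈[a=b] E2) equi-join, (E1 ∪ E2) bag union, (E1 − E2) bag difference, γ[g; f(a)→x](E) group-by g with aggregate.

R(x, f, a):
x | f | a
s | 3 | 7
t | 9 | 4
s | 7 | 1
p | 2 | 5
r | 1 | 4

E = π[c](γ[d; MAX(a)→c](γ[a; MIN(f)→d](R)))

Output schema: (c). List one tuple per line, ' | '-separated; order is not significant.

Row counts bottom-up:
  R → 5
  γ[a; MIN(f)→d](R) → 4
  γ[d; MAX(a)→c](γ[a; MIN(f)→d](R)) → 4
  π[c](γ[d; MAX(a)→c](γ[a; MIN(f)→d](R))) → 4

== RESULT ==
c
1
4
5
7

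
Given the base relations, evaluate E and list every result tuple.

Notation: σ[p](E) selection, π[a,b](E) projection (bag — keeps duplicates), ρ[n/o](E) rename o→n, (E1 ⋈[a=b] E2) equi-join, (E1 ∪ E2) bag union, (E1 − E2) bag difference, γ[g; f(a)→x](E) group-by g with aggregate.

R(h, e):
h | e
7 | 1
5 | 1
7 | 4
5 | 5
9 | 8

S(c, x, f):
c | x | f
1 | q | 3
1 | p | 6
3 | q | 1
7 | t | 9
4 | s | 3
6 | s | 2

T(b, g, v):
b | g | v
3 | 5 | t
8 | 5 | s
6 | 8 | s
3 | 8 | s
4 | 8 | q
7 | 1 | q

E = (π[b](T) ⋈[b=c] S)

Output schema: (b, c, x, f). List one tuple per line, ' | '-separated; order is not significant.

Stepwise |·|:
  T → 6
  π[b](T) → 6
  S → 6
  (π[b](T) ⋈[b=c] S) → 5

== RESULT ==
b | c | x | f
3 | 3 | q | 1
3 | 3 | q | 1
4 | 4 | s | 3
6 | 6 | s | 2
7 | 7 | t | 9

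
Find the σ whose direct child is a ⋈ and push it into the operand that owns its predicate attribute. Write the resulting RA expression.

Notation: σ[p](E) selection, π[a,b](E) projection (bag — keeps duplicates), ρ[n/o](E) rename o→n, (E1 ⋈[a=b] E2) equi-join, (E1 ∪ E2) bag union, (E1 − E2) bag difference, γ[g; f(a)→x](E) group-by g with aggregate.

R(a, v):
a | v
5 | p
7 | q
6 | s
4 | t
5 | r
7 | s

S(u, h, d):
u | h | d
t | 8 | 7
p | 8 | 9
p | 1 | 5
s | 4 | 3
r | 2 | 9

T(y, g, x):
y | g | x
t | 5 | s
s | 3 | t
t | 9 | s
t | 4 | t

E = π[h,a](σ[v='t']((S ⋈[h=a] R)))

σ filters on v, owned by the right side.
E' = π[h,a]((S ⋈[h=a] σ[v='t'](R)))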